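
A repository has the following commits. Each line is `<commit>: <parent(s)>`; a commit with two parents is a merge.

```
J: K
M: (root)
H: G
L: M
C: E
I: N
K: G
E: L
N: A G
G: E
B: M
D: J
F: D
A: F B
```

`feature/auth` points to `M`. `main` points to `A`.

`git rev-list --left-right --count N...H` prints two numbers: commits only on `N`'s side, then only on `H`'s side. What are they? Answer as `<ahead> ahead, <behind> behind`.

7 ahead, 1 behind

Reachable from N: {A, B, D, E, F, G, J, K, L, M, N}.
Reachable from H: {E, G, H, L, M}.
Only in N's history (ahead): {A, B, D, F, J, K, N} — 7.
Only in H's history (behind): {H} — 1.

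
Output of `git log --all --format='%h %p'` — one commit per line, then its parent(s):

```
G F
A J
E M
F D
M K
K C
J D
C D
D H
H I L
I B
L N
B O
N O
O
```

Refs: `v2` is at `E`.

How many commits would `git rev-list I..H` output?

Reachable from H: {B, H, I, L, N, O}.
Reachable from I: {B, I, O}.
In H's history but not I's: {H, L, N} — 3 commits.

3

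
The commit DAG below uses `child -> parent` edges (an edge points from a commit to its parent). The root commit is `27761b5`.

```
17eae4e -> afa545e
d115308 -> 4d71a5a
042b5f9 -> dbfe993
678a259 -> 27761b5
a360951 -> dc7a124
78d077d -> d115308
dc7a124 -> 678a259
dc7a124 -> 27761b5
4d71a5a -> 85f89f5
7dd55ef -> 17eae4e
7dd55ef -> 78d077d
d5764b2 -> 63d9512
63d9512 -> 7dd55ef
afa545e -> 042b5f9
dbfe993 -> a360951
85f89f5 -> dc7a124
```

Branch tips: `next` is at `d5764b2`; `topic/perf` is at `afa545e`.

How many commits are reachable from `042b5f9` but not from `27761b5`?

5

Reachable from 042b5f9: {042b5f9, 27761b5, 678a259, a360951, dbfe993, dc7a124}.
Reachable from 27761b5: {27761b5}.
In 042b5f9's history but not 27761b5's: {042b5f9, 678a259, a360951, dbfe993, dc7a124} — 5 commits.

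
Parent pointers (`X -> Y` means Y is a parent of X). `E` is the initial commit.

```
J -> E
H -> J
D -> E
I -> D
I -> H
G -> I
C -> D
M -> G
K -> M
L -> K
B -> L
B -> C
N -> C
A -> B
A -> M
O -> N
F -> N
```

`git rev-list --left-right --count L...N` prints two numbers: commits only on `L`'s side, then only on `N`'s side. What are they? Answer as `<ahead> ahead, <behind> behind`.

Reachable from L: {D, E, G, H, I, J, K, L, M}.
Reachable from N: {C, D, E, N}.
Only in L's history (ahead): {G, H, I, J, K, L, M} — 7.
Only in N's history (behind): {C, N} — 2.

7 ahead, 2 behind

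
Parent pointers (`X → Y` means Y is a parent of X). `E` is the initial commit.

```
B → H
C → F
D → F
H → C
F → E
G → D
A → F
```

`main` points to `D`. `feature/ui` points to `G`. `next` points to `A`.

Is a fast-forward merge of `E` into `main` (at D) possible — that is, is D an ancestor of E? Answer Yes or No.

No

A fast-forward from D to E is possible iff D is an ancestor of E.
Ancestors of E: {E}.
D is not among them, so fast-forward is not possible.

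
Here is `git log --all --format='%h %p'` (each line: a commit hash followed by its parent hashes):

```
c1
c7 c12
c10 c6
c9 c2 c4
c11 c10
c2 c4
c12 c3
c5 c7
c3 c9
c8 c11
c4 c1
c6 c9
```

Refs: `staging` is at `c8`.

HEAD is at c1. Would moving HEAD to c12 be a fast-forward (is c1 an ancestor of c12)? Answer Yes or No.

Yes

A fast-forward from c1 to c12 is possible iff c1 is an ancestor of c12.
Ancestors of c12: {c1, c12, c2, c3, c4, c9}.
c1 is among them, so fast-forward is possible.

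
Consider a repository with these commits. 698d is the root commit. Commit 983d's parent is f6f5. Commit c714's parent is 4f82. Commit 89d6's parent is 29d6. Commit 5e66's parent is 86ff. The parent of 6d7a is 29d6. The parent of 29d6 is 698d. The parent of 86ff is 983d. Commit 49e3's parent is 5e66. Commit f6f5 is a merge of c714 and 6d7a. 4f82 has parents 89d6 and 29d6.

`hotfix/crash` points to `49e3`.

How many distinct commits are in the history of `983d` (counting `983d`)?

Walking parent pointers from 983d: reachable set = {29d6, 4f82, 698d, 6d7a, 89d6, 983d, c714, f6f5}.
That is 8 commits.

8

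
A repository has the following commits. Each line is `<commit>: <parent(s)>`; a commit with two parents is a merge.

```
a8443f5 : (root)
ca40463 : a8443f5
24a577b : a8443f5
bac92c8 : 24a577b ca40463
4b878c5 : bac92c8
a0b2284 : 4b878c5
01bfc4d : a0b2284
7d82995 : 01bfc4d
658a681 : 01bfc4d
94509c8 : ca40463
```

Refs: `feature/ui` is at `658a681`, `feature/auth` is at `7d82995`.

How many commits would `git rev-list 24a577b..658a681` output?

6

Reachable from 658a681: {01bfc4d, 24a577b, 4b878c5, 658a681, a0b2284, a8443f5, bac92c8, ca40463}.
Reachable from 24a577b: {24a577b, a8443f5}.
In 658a681's history but not 24a577b's: {01bfc4d, 4b878c5, 658a681, a0b2284, bac92c8, ca40463} — 6 commits.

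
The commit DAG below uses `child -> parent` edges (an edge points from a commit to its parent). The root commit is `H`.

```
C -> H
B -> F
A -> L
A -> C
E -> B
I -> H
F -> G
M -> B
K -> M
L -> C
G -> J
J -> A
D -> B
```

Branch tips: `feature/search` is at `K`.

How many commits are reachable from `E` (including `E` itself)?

9

Walking parent pointers from E: reachable set = {A, B, C, E, F, G, H, J, L}.
That is 9 commits.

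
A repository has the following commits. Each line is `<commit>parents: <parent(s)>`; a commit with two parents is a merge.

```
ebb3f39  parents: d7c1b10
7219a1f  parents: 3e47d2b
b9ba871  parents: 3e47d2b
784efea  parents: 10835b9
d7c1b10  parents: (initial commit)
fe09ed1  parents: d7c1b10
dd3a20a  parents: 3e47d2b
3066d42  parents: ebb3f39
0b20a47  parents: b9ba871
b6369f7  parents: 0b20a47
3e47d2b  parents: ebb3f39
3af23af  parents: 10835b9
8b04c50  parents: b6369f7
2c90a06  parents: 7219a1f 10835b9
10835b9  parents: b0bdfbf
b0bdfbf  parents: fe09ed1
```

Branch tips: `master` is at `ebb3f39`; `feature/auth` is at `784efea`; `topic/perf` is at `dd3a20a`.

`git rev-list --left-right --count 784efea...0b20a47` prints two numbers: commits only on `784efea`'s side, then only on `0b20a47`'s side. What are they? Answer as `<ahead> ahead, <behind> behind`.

Reachable from 784efea: {10835b9, 784efea, b0bdfbf, d7c1b10, fe09ed1}.
Reachable from 0b20a47: {0b20a47, 3e47d2b, b9ba871, d7c1b10, ebb3f39}.
Only in 784efea's history (ahead): {10835b9, 784efea, b0bdfbf, fe09ed1} — 4.
Only in 0b20a47's history (behind): {0b20a47, 3e47d2b, b9ba871, ebb3f39} — 4.

4 ahead, 4 behind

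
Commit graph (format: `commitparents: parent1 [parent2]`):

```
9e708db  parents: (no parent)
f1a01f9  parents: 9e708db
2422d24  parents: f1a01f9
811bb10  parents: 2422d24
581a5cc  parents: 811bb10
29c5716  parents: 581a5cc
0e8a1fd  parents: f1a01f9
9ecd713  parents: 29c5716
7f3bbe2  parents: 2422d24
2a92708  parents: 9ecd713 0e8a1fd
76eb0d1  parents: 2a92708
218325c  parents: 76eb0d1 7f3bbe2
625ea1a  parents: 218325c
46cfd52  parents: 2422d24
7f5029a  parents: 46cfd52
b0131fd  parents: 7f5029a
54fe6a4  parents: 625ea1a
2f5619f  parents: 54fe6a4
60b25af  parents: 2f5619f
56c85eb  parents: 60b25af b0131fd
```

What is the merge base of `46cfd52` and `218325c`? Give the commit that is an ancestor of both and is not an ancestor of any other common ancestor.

2422d24

Ancestors of 46cfd52: {2422d24, 46cfd52, 9e708db, f1a01f9}.
Ancestors of 218325c: {0e8a1fd, 218325c, 2422d24, 29c5716, 2a92708, 581a5cc, 76eb0d1, 7f3bbe2, 811bb10, 9e708db, 9ecd713, f1a01f9}.
Common ancestors: {2422d24, 9e708db, f1a01f9}.
Among these, 2422d24 is not an ancestor of any other common ancestor — it is the merge base.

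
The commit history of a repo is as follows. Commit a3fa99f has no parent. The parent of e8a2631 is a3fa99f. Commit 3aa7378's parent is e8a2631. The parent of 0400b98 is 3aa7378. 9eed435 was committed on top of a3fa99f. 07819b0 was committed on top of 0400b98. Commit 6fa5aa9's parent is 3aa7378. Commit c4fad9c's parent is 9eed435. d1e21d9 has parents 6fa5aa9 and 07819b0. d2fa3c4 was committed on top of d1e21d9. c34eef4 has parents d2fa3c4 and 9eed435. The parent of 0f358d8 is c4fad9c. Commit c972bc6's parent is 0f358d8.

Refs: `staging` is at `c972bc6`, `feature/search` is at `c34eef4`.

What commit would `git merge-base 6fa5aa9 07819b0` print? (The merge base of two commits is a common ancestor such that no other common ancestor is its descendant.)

3aa7378

Ancestors of 6fa5aa9: {3aa7378, 6fa5aa9, a3fa99f, e8a2631}.
Ancestors of 07819b0: {0400b98, 07819b0, 3aa7378, a3fa99f, e8a2631}.
Common ancestors: {3aa7378, a3fa99f, e8a2631}.
Among these, 3aa7378 is not an ancestor of any other common ancestor — it is the merge base.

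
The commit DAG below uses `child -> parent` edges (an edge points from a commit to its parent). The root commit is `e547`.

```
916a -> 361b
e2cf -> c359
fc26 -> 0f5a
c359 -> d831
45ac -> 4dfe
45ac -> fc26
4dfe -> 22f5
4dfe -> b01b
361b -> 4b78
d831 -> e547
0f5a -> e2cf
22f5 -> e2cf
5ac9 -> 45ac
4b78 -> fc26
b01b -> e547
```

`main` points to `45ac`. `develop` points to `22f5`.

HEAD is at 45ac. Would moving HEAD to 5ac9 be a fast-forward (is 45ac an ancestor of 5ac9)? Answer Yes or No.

Yes

A fast-forward from 45ac to 5ac9 is possible iff 45ac is an ancestor of 5ac9.
Ancestors of 5ac9: {0f5a, 22f5, 45ac, 4dfe, 5ac9, b01b, c359, d831, e2cf, e547, fc26}.
45ac is among them, so fast-forward is possible.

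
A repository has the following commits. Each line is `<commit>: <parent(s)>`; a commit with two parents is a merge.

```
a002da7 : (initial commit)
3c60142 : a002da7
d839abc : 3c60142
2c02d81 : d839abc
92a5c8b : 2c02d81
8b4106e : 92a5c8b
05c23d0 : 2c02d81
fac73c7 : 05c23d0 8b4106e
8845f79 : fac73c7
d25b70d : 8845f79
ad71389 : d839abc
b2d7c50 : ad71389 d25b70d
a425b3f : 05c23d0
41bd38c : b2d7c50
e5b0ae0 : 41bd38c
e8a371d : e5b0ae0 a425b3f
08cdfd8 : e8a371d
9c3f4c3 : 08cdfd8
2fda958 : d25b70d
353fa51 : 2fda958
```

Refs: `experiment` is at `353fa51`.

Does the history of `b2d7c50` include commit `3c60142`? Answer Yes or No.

Yes

Ancestors of b2d7c50 (commits reachable by following parents): {05c23d0, 2c02d81, 3c60142, 8845f79, 8b4106e, 92a5c8b, a002da7, ad71389, b2d7c50, d25b70d, d839abc, fac73c7}.
3c60142 is in that set, so it is an ancestor of b2d7c50.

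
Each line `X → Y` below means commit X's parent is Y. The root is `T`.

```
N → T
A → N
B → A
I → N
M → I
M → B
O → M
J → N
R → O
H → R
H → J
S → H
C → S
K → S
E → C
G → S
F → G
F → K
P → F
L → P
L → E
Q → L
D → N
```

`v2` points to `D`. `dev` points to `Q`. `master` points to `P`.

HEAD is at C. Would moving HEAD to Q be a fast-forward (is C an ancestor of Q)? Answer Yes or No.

A fast-forward from C to Q is possible iff C is an ancestor of Q.
Ancestors of Q: {A, B, C, E, F, G, H, I, J, K, L, M, N, O, P, Q, R, S, T}.
C is among them, so fast-forward is possible.

Yes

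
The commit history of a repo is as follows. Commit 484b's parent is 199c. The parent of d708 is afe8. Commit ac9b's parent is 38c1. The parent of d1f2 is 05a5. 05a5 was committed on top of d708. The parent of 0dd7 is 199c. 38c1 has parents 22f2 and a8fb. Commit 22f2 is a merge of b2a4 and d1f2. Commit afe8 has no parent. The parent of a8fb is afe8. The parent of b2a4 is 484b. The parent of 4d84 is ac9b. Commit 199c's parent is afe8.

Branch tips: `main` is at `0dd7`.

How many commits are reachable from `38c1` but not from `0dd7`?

Reachable from 38c1: {05a5, 199c, 22f2, 38c1, 484b, a8fb, afe8, b2a4, d1f2, d708}.
Reachable from 0dd7: {0dd7, 199c, afe8}.
In 38c1's history but not 0dd7's: {05a5, 22f2, 38c1, 484b, a8fb, b2a4, d1f2, d708} — 8 commits.

8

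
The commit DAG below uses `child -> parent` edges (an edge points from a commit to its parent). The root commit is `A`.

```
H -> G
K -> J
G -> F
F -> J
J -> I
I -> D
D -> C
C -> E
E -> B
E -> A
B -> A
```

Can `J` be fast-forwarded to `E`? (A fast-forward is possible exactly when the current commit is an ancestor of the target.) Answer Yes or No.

No

A fast-forward from J to E is possible iff J is an ancestor of E.
Ancestors of E: {A, B, E}.
J is not among them, so fast-forward is not possible.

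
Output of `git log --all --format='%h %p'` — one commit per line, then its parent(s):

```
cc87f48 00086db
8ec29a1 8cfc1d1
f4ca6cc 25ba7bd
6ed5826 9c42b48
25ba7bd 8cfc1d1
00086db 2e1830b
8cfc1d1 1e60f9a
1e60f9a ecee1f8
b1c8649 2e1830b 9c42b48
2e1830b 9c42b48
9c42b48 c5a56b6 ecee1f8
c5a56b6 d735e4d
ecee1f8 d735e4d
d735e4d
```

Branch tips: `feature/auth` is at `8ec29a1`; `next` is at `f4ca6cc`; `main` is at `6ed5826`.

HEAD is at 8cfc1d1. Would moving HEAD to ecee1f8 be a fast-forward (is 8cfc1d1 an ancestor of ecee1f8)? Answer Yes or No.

No

A fast-forward from 8cfc1d1 to ecee1f8 is possible iff 8cfc1d1 is an ancestor of ecee1f8.
Ancestors of ecee1f8: {d735e4d, ecee1f8}.
8cfc1d1 is not among them, so fast-forward is not possible.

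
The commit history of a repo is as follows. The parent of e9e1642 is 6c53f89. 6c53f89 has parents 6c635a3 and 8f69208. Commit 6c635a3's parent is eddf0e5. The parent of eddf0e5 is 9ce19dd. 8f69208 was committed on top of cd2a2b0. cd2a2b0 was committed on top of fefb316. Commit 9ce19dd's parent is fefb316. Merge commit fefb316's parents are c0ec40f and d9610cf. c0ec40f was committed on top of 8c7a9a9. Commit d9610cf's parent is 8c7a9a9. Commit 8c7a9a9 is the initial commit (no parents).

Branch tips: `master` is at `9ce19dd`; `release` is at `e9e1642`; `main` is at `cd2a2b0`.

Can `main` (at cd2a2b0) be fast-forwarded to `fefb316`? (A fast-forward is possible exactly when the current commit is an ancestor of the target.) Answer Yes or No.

A fast-forward from cd2a2b0 to fefb316 is possible iff cd2a2b0 is an ancestor of fefb316.
Ancestors of fefb316: {8c7a9a9, c0ec40f, d9610cf, fefb316}.
cd2a2b0 is not among them, so fast-forward is not possible.

No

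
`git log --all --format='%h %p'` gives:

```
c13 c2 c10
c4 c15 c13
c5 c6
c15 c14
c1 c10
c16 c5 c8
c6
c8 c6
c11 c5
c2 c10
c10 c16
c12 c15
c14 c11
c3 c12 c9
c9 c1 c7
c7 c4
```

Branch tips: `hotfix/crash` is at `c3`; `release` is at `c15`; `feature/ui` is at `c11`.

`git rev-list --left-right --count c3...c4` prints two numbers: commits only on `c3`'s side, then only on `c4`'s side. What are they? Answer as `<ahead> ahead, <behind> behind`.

5 ahead, 0 behind

Reachable from c3: {c1, c10, c11, c12, c13, c14, c15, c16, c2, c3, c4, c5, c6, c7, c8, c9}.
Reachable from c4: {c10, c11, c13, c14, c15, c16, c2, c4, c5, c6, c8}.
Only in c3's history (ahead): {c1, c12, c3, c7, c9} — 5.
Only in c4's history (behind): {} — 0.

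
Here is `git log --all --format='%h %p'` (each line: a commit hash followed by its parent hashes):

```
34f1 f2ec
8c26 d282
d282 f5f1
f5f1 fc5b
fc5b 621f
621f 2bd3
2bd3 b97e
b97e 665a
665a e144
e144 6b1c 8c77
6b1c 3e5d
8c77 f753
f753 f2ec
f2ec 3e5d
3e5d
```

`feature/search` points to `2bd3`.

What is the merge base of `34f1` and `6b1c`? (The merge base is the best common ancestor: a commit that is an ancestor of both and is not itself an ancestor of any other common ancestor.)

Ancestors of 34f1: {34f1, 3e5d, f2ec}.
Ancestors of 6b1c: {3e5d, 6b1c}.
Common ancestors: {3e5d}.
The only common ancestor is 3e5d, so it is the merge base.

3e5d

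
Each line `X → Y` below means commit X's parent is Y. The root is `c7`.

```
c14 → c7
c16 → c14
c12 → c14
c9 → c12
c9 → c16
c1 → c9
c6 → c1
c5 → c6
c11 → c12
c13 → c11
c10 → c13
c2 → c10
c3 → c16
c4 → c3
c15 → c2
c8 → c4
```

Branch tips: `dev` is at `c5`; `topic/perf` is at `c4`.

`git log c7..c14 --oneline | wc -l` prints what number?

1

Reachable from c14: {c14, c7}.
Reachable from c7: {c7}.
In c14's history but not c7's: {c14} — 1 commit.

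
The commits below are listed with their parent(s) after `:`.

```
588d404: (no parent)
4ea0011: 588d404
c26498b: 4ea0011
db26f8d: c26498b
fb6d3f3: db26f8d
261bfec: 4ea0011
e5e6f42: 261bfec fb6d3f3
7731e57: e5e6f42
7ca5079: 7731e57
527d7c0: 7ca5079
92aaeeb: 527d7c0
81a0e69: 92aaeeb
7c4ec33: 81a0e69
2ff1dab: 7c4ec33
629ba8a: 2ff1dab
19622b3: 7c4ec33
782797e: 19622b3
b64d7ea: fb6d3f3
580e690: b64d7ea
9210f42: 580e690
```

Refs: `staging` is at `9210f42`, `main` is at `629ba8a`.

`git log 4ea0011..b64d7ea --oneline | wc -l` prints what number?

Reachable from b64d7ea: {4ea0011, 588d404, b64d7ea, c26498b, db26f8d, fb6d3f3}.
Reachable from 4ea0011: {4ea0011, 588d404}.
In b64d7ea's history but not 4ea0011's: {b64d7ea, c26498b, db26f8d, fb6d3f3} — 4 commits.

4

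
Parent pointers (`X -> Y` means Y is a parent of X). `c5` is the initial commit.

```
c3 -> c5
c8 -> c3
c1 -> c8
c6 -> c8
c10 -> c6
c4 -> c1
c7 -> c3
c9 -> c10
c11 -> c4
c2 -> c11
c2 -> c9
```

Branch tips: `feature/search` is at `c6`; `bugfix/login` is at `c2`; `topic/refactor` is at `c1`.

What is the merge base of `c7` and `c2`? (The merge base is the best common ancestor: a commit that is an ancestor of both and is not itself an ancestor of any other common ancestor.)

Ancestors of c7: {c3, c5, c7}.
Ancestors of c2: {c1, c10, c11, c2, c3, c4, c5, c6, c8, c9}.
Common ancestors: {c3, c5}.
Among these, c3 is not an ancestor of any other common ancestor — it is the merge base.

c3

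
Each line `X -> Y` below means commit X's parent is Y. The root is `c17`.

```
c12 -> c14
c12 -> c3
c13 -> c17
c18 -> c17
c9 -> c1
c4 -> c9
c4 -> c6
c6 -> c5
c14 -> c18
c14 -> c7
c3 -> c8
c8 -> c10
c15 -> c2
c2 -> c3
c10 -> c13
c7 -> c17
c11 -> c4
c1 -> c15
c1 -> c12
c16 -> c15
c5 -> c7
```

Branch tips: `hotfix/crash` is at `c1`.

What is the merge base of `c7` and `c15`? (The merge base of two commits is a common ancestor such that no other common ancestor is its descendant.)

c17

Ancestors of c7: {c17, c7}.
Ancestors of c15: {c10, c13, c15, c17, c2, c3, c8}.
Common ancestors: {c17}.
The only common ancestor is c17, so it is the merge base.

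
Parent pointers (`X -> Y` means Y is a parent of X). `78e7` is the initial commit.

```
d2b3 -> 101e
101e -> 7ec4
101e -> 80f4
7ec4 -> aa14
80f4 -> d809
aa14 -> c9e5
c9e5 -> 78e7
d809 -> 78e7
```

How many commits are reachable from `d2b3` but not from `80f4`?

Reachable from d2b3: {101e, 78e7, 7ec4, 80f4, aa14, c9e5, d2b3, d809}.
Reachable from 80f4: {78e7, 80f4, d809}.
In d2b3's history but not 80f4's: {101e, 7ec4, aa14, c9e5, d2b3} — 5 commits.

5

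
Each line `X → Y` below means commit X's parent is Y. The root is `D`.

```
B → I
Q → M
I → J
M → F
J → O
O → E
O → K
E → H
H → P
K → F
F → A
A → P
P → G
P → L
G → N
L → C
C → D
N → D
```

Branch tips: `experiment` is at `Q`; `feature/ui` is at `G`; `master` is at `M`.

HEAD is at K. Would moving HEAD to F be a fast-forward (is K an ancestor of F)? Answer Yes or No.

No

A fast-forward from K to F is possible iff K is an ancestor of F.
Ancestors of F: {A, C, D, F, G, L, N, P}.
K is not among them, so fast-forward is not possible.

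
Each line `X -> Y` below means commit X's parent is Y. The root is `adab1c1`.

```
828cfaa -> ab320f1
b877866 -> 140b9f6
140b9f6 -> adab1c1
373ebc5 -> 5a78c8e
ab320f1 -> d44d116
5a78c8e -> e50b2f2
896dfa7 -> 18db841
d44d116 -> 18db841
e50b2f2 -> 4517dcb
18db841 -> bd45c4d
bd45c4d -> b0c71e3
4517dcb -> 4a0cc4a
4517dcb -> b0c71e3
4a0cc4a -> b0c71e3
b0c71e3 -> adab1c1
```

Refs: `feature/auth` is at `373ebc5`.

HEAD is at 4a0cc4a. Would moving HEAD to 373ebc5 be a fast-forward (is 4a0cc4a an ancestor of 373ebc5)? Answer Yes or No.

Yes

A fast-forward from 4a0cc4a to 373ebc5 is possible iff 4a0cc4a is an ancestor of 373ebc5.
Ancestors of 373ebc5: {373ebc5, 4517dcb, 4a0cc4a, 5a78c8e, adab1c1, b0c71e3, e50b2f2}.
4a0cc4a is among them, so fast-forward is possible.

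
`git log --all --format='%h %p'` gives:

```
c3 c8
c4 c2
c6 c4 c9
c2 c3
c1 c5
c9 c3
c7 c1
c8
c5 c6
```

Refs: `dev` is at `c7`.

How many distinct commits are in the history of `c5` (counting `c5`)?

Walking parent pointers from c5: reachable set = {c2, c3, c4, c5, c6, c8, c9}.
That is 7 commits.

7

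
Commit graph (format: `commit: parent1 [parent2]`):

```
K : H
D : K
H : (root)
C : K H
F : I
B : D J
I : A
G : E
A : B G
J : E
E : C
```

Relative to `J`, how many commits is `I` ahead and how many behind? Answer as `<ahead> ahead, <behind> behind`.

Reachable from I: {A, B, C, D, E, G, H, I, J, K}.
Reachable from J: {C, E, H, J, K}.
Only in I's history (ahead): {A, B, D, G, I} — 5.
Only in J's history (behind): {} — 0.

5 ahead, 0 behind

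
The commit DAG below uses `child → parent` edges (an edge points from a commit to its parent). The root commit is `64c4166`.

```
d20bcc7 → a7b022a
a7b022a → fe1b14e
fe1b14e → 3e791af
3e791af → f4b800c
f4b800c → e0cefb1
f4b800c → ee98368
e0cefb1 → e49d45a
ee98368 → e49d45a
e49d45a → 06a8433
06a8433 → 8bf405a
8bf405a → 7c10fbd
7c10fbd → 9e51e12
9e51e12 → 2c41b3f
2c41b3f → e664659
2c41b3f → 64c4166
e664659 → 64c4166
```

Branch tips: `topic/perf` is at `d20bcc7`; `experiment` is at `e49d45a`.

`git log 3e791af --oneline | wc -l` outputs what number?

Walking parent pointers from 3e791af: reachable set = {06a8433, 2c41b3f, 3e791af, 64c4166, 7c10fbd, 8bf405a, 9e51e12, e0cefb1, e49d45a, e664659, ee98368, f4b800c}.
That is 12 commits.

12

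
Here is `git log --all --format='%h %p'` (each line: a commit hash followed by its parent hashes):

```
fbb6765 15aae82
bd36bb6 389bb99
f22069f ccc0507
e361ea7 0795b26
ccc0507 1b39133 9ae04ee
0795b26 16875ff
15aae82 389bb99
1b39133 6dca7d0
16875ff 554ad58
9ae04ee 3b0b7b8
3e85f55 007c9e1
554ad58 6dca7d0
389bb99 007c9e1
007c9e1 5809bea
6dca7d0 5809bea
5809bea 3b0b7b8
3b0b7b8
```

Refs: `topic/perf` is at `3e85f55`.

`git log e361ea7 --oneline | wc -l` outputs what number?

7

Walking parent pointers from e361ea7: reachable set = {0795b26, 16875ff, 3b0b7b8, 554ad58, 5809bea, 6dca7d0, e361ea7}.
That is 7 commits.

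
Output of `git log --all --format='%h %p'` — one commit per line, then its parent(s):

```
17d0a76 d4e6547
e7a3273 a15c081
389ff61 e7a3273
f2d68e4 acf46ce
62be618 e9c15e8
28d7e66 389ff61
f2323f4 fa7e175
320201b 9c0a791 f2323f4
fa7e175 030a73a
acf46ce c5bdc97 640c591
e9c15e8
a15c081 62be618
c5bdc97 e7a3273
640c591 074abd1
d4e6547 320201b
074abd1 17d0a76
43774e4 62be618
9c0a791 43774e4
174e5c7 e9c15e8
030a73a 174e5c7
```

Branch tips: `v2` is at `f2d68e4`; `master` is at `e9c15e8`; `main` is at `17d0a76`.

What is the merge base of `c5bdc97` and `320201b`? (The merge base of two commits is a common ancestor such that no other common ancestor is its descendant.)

Ancestors of c5bdc97: {62be618, a15c081, c5bdc97, e7a3273, e9c15e8}.
Ancestors of 320201b: {030a73a, 174e5c7, 320201b, 43774e4, 62be618, 9c0a791, e9c15e8, f2323f4, fa7e175}.
Common ancestors: {62be618, e9c15e8}.
Among these, 62be618 is not an ancestor of any other common ancestor — it is the merge base.

62be618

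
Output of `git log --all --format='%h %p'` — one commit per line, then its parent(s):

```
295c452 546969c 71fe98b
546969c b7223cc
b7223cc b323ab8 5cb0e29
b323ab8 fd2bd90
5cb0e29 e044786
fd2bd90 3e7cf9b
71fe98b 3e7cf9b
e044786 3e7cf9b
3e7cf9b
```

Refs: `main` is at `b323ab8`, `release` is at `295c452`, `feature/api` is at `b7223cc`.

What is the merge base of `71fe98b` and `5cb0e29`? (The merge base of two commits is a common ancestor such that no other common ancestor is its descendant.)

Ancestors of 71fe98b: {3e7cf9b, 71fe98b}.
Ancestors of 5cb0e29: {3e7cf9b, 5cb0e29, e044786}.
Common ancestors: {3e7cf9b}.
The only common ancestor is 3e7cf9b, so it is the merge base.

3e7cf9b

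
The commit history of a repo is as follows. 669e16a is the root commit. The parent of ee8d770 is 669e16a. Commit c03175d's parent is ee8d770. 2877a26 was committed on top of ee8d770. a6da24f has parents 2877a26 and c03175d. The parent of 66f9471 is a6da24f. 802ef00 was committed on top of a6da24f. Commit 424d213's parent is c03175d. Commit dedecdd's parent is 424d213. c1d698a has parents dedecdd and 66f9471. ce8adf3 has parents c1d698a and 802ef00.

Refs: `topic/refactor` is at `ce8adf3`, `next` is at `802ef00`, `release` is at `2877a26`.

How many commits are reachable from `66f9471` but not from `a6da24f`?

Reachable from 66f9471: {2877a26, 669e16a, 66f9471, a6da24f, c03175d, ee8d770}.
Reachable from a6da24f: {2877a26, 669e16a, a6da24f, c03175d, ee8d770}.
In 66f9471's history but not a6da24f's: {66f9471} — 1 commit.

1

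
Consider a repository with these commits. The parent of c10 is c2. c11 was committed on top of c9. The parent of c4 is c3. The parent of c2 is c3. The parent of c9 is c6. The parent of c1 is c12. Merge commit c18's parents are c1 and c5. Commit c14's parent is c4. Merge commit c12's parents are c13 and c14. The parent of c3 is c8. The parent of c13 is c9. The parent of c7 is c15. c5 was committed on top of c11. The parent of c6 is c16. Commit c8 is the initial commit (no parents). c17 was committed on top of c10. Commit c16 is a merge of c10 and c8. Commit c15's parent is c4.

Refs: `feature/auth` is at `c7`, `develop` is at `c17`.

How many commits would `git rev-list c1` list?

12

Walking parent pointers from c1: reachable set = {c1, c10, c12, c13, c14, c16, c2, c3, c4, c6, c8, c9}.
That is 12 commits.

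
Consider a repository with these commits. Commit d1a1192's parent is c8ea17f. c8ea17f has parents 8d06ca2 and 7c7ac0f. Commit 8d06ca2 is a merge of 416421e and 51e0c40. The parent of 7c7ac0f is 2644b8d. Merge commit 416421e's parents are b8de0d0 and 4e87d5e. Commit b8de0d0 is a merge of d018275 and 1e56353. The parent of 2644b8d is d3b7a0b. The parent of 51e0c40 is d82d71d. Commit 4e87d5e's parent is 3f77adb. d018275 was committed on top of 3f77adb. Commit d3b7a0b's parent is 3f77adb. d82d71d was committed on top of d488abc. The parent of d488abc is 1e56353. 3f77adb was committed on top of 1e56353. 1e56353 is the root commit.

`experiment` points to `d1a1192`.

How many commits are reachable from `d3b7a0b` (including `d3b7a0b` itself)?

Walking parent pointers from d3b7a0b: reachable set = {1e56353, 3f77adb, d3b7a0b}.
That is 3 commits.

3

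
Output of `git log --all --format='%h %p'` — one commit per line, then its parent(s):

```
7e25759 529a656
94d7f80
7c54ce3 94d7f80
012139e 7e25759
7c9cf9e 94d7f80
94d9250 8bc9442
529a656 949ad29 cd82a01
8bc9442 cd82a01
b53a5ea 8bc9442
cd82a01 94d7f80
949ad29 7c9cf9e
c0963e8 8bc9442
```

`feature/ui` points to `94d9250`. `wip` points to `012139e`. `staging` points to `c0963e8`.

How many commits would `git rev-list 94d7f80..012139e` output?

6

Reachable from 012139e: {012139e, 529a656, 7c9cf9e, 7e25759, 949ad29, 94d7f80, cd82a01}.
Reachable from 94d7f80: {94d7f80}.
In 012139e's history but not 94d7f80's: {012139e, 529a656, 7c9cf9e, 7e25759, 949ad29, cd82a01} — 6 commits.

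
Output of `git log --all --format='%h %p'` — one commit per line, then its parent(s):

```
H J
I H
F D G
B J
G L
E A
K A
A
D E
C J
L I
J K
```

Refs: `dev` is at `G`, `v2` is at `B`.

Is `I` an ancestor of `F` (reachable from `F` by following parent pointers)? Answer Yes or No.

Ancestors of F (commits reachable by following parents): {A, D, E, F, G, H, I, J, K, L}.
I is in that set, so it is an ancestor of F.

Yes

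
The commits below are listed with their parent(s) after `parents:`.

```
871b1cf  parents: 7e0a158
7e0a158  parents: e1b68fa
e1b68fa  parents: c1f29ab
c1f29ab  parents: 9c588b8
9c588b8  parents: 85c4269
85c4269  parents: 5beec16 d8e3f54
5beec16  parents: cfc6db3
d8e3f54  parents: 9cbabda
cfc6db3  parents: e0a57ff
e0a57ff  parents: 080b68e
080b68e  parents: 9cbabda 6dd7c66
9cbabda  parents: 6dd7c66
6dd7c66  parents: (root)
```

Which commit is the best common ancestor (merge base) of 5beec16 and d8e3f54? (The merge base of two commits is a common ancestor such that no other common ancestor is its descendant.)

9cbabda

Ancestors of 5beec16: {080b68e, 5beec16, 6dd7c66, 9cbabda, cfc6db3, e0a57ff}.
Ancestors of d8e3f54: {6dd7c66, 9cbabda, d8e3f54}.
Common ancestors: {6dd7c66, 9cbabda}.
Among these, 9cbabda is not an ancestor of any other common ancestor — it is the merge base.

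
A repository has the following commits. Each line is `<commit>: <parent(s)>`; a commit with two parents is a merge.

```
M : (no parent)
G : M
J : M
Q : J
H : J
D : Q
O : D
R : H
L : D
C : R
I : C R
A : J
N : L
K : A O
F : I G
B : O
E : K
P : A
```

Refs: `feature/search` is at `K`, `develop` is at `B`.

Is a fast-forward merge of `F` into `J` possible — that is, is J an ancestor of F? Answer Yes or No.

Yes

A fast-forward from J to F is possible iff J is an ancestor of F.
Ancestors of F: {C, F, G, H, I, J, M, R}.
J is among them, so fast-forward is possible.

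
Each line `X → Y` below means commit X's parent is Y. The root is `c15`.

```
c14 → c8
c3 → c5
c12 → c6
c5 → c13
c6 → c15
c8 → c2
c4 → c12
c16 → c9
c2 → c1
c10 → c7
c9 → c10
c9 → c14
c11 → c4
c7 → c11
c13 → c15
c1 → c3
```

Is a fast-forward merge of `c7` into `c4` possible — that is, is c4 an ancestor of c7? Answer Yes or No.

A fast-forward from c4 to c7 is possible iff c4 is an ancestor of c7.
Ancestors of c7: {c11, c12, c15, c4, c6, c7}.
c4 is among them, so fast-forward is possible.

Yes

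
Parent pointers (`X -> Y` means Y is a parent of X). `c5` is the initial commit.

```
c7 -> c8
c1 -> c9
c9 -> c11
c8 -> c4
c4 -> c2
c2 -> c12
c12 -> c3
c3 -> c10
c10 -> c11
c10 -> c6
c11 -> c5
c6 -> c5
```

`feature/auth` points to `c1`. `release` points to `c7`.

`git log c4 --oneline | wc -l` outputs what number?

Walking parent pointers from c4: reachable set = {c10, c11, c12, c2, c3, c4, c5, c6}.
That is 8 commits.

8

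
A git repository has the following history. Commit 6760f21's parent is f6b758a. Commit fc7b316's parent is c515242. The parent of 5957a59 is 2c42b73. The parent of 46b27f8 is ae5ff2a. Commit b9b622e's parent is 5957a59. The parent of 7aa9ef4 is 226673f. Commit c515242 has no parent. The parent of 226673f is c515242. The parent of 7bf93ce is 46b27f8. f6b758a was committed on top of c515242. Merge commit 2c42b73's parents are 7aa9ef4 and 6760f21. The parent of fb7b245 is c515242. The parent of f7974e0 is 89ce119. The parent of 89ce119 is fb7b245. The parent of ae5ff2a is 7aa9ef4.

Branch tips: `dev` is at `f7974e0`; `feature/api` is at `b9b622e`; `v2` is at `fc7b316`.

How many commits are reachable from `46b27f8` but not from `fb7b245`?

4

Reachable from 46b27f8: {226673f, 46b27f8, 7aa9ef4, ae5ff2a, c515242}.
Reachable from fb7b245: {c515242, fb7b245}.
In 46b27f8's history but not fb7b245's: {226673f, 46b27f8, 7aa9ef4, ae5ff2a} — 4 commits.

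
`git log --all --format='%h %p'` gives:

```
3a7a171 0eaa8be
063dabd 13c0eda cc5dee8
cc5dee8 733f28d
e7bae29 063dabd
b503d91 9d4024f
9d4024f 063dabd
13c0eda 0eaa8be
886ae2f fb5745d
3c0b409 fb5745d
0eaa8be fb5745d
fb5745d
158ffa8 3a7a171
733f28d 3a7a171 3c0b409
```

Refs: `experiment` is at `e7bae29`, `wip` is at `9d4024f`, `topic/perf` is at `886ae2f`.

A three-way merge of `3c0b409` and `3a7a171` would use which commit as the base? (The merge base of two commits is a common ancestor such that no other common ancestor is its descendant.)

fb5745d

Ancestors of 3c0b409: {3c0b409, fb5745d}.
Ancestors of 3a7a171: {0eaa8be, 3a7a171, fb5745d}.
Common ancestors: {fb5745d}.
The only common ancestor is fb5745d, so it is the merge base.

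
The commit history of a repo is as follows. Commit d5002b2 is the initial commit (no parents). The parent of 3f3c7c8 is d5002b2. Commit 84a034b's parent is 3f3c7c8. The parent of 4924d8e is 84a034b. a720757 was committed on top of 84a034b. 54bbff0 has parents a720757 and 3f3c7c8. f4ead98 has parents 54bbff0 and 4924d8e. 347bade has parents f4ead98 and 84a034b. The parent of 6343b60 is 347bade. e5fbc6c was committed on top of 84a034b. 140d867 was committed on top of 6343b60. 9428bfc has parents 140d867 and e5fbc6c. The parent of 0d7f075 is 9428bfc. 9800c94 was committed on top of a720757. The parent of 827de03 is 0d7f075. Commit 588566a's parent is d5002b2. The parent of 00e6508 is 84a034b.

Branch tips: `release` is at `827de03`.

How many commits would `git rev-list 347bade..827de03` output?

6

Reachable from 827de03: {0d7f075, 140d867, 347bade, 3f3c7c8, 4924d8e, 54bbff0, 6343b60, 827de03, 84a034b, 9428bfc, a720757, d5002b2, e5fbc6c, f4ead98}.
Reachable from 347bade: {347bade, 3f3c7c8, 4924d8e, 54bbff0, 84a034b, a720757, d5002b2, f4ead98}.
In 827de03's history but not 347bade's: {0d7f075, 140d867, 6343b60, 827de03, 9428bfc, e5fbc6c} — 6 commits.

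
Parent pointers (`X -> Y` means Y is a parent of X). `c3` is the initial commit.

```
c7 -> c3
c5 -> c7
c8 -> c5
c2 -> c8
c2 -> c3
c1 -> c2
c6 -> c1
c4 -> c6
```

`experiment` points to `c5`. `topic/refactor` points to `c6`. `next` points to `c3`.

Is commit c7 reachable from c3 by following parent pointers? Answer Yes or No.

Ancestors of c3: {c3}.
c7 is not in that set, so it is not an ancestor of c3.

No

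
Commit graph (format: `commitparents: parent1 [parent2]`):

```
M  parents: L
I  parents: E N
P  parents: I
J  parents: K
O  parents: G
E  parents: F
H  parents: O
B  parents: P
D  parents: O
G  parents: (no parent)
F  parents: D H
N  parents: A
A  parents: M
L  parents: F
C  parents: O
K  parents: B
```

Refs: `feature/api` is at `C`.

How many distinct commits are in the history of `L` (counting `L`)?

Walking parent pointers from L: reachable set = {D, F, G, H, L, O}.
That is 6 commits.

6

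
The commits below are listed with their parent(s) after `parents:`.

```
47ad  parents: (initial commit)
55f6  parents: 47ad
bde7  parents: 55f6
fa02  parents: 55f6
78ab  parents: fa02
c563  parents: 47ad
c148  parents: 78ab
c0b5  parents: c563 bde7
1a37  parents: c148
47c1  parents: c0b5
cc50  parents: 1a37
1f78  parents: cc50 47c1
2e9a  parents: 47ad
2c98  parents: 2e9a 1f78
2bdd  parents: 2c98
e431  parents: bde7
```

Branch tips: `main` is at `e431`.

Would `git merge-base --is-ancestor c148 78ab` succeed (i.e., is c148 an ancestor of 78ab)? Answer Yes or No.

No

Ancestors of 78ab: {47ad, 55f6, 78ab, fa02}.
c148 is not in that set, so it is not an ancestor of 78ab.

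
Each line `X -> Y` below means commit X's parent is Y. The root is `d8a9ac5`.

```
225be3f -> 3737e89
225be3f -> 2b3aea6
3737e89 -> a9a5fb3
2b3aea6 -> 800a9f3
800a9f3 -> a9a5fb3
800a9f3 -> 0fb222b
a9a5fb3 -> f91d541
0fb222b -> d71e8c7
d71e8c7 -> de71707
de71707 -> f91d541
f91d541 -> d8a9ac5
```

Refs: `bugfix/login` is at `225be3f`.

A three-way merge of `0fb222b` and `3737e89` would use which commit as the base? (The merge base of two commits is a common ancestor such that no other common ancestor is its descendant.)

Ancestors of 0fb222b: {0fb222b, d71e8c7, d8a9ac5, de71707, f91d541}.
Ancestors of 3737e89: {3737e89, a9a5fb3, d8a9ac5, f91d541}.
Common ancestors: {d8a9ac5, f91d541}.
Among these, f91d541 is not an ancestor of any other common ancestor — it is the merge base.

f91d541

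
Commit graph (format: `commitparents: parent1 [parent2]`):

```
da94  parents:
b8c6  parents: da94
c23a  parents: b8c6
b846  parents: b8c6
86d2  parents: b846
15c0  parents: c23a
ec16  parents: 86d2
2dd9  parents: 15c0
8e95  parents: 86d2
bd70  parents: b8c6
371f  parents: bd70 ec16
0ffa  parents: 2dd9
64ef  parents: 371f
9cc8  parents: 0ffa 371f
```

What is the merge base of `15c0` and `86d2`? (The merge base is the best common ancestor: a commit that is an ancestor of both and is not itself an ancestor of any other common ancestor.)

Ancestors of 15c0: {15c0, b8c6, c23a, da94}.
Ancestors of 86d2: {86d2, b846, b8c6, da94}.
Common ancestors: {b8c6, da94}.
Among these, b8c6 is not an ancestor of any other common ancestor — it is the merge base.

b8c6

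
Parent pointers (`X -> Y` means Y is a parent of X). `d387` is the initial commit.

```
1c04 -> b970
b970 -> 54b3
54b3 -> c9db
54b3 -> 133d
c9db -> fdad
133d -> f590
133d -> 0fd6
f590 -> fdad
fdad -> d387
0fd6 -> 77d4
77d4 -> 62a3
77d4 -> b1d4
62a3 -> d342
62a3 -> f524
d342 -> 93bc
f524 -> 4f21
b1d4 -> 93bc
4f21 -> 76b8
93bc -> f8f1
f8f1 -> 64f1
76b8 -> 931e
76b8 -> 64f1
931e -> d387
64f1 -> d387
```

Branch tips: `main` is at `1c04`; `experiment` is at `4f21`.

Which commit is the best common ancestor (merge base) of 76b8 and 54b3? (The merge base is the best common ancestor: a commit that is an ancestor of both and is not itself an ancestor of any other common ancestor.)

76b8

Ancestors of 76b8: {64f1, 76b8, 931e, d387}.
Ancestors of 54b3: {0fd6, 133d, 4f21, 54b3, 62a3, 64f1, 76b8, 77d4, 931e, 93bc, b1d4, c9db, d342, d387, f524, f590, f8f1, fdad}.
Common ancestors: {64f1, 76b8, 931e, d387}.
Among these, 76b8 is not an ancestor of any other common ancestor — it is the merge base.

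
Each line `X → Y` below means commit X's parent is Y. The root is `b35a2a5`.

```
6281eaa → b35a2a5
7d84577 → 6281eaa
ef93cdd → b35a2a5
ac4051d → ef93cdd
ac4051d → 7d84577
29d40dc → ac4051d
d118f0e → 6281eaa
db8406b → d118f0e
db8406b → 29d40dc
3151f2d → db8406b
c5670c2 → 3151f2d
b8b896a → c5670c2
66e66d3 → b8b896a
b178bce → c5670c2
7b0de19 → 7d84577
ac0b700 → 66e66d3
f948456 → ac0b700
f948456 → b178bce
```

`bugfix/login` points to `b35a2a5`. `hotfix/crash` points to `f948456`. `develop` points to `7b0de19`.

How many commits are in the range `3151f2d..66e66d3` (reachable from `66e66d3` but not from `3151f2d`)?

3

Reachable from 66e66d3: {29d40dc, 3151f2d, 6281eaa, 66e66d3, 7d84577, ac4051d, b35a2a5, b8b896a, c5670c2, d118f0e, db8406b, ef93cdd}.
Reachable from 3151f2d: {29d40dc, 3151f2d, 6281eaa, 7d84577, ac4051d, b35a2a5, d118f0e, db8406b, ef93cdd}.
In 66e66d3's history but not 3151f2d's: {66e66d3, b8b896a, c5670c2} — 3 commits.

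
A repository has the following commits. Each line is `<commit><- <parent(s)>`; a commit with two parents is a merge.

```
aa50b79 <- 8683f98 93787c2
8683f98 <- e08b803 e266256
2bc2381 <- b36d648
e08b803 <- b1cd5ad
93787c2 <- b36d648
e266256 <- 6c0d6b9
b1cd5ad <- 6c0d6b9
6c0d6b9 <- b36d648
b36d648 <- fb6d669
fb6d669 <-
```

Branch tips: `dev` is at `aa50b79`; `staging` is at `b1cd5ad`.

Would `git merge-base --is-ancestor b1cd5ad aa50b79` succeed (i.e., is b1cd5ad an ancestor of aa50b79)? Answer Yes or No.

Yes

Ancestors of aa50b79 (commits reachable by following parents): {6c0d6b9, 8683f98, 93787c2, aa50b79, b1cd5ad, b36d648, e08b803, e266256, fb6d669}.
b1cd5ad is in that set, so it is an ancestor of aa50b79.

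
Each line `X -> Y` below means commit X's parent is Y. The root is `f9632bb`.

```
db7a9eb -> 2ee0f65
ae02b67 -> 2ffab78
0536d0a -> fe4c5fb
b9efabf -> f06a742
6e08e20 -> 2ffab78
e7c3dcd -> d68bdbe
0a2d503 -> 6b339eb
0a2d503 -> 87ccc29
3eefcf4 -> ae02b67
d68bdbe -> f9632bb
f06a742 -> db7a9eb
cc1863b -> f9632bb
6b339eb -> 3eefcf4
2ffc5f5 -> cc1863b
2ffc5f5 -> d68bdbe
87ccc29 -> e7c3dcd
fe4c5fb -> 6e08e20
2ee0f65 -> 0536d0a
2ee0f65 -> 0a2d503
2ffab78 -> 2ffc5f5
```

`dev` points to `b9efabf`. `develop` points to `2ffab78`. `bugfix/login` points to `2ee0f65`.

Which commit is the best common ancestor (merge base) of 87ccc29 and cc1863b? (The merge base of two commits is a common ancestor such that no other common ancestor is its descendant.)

Ancestors of 87ccc29: {87ccc29, d68bdbe, e7c3dcd, f9632bb}.
Ancestors of cc1863b: {cc1863b, f9632bb}.
Common ancestors: {f9632bb}.
The only common ancestor is f9632bb, so it is the merge base.

f9632bb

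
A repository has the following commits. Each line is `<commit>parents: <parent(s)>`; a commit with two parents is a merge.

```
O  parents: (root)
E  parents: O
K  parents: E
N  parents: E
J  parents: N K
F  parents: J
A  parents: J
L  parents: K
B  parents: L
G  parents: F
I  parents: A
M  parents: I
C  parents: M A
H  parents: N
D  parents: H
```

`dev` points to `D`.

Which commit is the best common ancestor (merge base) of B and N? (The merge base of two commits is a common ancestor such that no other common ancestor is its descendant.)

Ancestors of B: {B, E, K, L, O}.
Ancestors of N: {E, N, O}.
Common ancestors: {E, O}.
Among these, E is not an ancestor of any other common ancestor — it is the merge base.

E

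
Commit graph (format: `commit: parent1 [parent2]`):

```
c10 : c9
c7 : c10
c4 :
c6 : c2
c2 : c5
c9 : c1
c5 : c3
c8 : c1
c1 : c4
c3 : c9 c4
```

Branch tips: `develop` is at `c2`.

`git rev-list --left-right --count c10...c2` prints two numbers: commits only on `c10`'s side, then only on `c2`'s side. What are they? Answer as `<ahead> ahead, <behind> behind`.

Reachable from c10: {c1, c10, c4, c9}.
Reachable from c2: {c1, c2, c3, c4, c5, c9}.
Only in c10's history (ahead): {c10} — 1.
Only in c2's history (behind): {c2, c3, c5} — 3.

1 ahead, 3 behind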